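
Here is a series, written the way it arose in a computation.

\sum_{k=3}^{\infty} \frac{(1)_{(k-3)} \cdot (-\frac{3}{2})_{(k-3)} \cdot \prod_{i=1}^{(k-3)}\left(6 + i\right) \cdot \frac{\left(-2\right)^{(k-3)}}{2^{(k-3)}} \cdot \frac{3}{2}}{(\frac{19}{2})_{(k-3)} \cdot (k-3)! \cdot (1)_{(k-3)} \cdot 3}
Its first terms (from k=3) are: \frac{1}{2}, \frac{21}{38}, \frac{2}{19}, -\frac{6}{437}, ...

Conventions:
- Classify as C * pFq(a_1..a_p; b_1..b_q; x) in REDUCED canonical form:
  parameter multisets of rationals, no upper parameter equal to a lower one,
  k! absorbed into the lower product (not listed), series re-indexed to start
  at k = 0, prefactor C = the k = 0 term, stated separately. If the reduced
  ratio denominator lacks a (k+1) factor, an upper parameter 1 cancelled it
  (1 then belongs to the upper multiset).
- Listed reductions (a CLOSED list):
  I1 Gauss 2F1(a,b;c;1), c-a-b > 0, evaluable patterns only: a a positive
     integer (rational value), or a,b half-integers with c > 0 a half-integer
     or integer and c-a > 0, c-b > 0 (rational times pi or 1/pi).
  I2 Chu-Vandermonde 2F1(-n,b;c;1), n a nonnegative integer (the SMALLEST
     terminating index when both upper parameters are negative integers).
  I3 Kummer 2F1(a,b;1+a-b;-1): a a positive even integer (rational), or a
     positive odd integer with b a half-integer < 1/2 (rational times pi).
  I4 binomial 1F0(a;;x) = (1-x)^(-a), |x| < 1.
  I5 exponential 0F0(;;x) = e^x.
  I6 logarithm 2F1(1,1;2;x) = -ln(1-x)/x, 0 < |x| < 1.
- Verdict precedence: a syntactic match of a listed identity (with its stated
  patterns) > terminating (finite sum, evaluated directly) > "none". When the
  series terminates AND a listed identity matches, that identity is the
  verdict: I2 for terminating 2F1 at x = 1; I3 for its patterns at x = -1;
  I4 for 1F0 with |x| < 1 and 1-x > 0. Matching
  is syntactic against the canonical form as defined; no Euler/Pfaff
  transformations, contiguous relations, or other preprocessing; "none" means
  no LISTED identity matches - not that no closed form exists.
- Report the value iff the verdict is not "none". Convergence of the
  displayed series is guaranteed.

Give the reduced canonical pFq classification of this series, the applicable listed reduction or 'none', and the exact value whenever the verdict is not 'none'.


The series (x = -1) is 2F1: upper {-\frac{3}{2}, 7}, lower {\frac{19}{2}}, prefactor \frac{1}{2}. Verdict: the Kummer evaluation I3 applies (x = -1; c = \frac{19}{2} equals 1+a-b for upper {-\frac{3}{2}, 7}: listed pattern). Hence: \frac{765765}{2097152} \cdot \pi.

Key observation: x = -1 and the two k-th powers (prefactor 1/2) combine into one argument.
Adjacent-term ratio: r(k) = -1 * (k-\frac{3}{2}) (k+7) / [(k+\frac{19}{2}) (k+1)] ; factor over Q: parameters, x = -1, and C = \frac{1}{2}.


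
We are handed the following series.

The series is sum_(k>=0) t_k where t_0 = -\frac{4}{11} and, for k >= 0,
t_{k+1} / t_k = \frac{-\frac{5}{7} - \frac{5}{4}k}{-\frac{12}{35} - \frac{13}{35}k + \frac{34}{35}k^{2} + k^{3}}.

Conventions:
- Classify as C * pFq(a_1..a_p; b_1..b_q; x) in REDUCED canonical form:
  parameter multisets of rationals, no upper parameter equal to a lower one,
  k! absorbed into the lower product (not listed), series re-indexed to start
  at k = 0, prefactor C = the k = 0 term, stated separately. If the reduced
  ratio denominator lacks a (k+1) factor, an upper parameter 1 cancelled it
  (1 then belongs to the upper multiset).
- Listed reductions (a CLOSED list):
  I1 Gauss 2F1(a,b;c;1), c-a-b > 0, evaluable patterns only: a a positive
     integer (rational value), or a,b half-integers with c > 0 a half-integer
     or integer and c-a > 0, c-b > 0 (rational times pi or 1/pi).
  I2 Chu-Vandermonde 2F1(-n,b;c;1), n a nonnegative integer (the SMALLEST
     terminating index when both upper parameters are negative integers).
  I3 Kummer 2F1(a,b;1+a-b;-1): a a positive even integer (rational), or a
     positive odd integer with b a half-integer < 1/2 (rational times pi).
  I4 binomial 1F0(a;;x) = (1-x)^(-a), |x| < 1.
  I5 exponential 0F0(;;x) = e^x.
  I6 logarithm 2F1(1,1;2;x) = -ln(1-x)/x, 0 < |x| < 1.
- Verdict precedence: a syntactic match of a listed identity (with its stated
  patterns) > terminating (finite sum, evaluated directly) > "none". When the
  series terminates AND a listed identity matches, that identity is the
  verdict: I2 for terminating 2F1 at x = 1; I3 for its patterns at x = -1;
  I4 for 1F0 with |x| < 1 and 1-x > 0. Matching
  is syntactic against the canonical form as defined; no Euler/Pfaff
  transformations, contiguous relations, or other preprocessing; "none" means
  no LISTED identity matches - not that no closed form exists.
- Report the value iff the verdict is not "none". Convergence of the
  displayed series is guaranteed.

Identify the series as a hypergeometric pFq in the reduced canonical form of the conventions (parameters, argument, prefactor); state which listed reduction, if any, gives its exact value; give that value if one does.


Key observation: with t_0 = -\frac{4}{11}, roots of the ratio polynomials (prefactor -4/11) are the negated parameters.
Consecutive-term ratio: r(k) = -\frac{5}{4} * 1 / [(k-\frac{3}{5}) (k+1)] - poly over poly, x = -\frac{5}{4} from leading terms; C = -\frac{4}{11} at k = 0.

x = -\frac{5}{4} here; the reduced form reads 0F1, upper {-}, lower {-\frac{3}{5}}, C = -\frac{4}{11}. Verdict: none - at argument -\frac{5}{4} the multisets {-} ; {-\frac{3}{5}} match no listed identity.


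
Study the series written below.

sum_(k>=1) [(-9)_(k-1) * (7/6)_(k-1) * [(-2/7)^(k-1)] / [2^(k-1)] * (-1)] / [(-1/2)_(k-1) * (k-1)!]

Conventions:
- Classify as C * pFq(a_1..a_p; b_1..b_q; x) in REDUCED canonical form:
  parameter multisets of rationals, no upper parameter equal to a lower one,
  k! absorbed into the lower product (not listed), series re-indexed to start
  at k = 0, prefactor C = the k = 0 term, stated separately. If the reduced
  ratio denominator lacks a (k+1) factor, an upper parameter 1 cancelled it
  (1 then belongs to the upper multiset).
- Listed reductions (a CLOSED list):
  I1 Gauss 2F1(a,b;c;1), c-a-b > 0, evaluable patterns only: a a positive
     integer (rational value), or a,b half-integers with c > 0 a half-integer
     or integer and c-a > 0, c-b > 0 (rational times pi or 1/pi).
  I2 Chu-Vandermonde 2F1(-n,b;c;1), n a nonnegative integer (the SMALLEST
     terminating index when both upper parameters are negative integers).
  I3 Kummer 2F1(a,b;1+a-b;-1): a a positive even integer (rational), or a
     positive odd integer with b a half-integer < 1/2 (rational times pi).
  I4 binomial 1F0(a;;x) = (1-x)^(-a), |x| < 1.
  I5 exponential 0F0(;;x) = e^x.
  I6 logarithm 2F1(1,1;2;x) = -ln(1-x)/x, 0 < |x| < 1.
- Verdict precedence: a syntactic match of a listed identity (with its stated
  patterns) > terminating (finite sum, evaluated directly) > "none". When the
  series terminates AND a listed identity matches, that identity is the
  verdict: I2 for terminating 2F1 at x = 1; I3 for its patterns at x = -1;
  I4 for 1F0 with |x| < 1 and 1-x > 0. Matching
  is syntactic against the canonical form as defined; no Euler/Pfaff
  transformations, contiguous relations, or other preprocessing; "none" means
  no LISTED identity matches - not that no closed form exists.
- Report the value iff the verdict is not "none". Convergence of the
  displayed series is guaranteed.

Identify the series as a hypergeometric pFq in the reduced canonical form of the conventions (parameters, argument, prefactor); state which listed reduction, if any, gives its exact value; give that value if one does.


The series (x = -1/7) is 2F1: upper {-9, 7/6}, lower {-1/2}, prefactor -1. Verdict: terminating - upper parameter -9 makes this a finite sum (last index 9), evaluated exactly. Exact value: 245131735859200/14442929010279.

Structural cue: x = (-1/7) and the two k-th powers (prefactor -1) combine into one argument.
Ratio: r(k) = (-1/7) * (k-9) (k+7/6) / [(k-1/2) (k+1)] - rational in k. x = (-1/7); t_0 = -1; negate the roots.


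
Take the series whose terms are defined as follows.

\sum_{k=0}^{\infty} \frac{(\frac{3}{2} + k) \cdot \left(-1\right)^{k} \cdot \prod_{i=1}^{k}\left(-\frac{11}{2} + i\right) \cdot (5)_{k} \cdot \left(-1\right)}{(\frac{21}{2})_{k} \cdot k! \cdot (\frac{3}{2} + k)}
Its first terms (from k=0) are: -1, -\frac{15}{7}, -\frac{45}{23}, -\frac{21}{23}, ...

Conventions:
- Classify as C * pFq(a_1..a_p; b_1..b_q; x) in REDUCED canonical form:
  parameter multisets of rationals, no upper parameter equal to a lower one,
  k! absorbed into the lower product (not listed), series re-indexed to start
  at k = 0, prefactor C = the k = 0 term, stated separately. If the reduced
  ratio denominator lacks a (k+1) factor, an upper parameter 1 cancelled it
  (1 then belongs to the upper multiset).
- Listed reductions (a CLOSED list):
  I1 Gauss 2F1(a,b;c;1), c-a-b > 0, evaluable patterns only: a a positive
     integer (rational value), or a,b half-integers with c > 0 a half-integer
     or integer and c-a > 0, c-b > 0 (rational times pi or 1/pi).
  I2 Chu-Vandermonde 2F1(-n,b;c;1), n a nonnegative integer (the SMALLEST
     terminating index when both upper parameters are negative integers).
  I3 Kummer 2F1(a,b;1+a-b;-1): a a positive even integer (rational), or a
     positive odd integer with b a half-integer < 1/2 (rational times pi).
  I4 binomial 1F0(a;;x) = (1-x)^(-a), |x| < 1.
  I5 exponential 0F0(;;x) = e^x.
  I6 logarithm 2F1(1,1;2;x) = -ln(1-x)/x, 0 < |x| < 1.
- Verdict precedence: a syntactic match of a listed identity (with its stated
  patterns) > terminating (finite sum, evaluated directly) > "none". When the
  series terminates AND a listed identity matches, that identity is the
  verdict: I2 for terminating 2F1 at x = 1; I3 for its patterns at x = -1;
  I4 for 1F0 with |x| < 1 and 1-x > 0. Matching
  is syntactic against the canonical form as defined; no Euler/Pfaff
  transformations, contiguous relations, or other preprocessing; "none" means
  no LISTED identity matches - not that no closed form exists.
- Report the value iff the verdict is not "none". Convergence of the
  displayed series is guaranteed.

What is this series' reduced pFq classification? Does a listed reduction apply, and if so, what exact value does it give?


The series (x = -1) is 2F1: upper {-\frac{9}{2}, 5}, lower {\frac{21}{2}}, prefactor -1. Verdict: the Kummer evaluation I3 matches (x = -1; c = \frac{21}{2} equals 1+a-b for upper {-\frac{9}{2}, 5}: listed pattern). Sum: \left(-\frac{2078505}{1048576}\right) \cdot \pi.

Key observation: with t_0 = -1, the factor k + 3/2 cancels (top and bottom), leaving prefactor -1.
Consecutive-term ratio: r(k) = -1 * (k-\frac{9}{2}) (k+5) / [(k+\frac{21}{2}) (k+1)] - rational in k, leading ratio -1; with t_0 = -1, classification follows.


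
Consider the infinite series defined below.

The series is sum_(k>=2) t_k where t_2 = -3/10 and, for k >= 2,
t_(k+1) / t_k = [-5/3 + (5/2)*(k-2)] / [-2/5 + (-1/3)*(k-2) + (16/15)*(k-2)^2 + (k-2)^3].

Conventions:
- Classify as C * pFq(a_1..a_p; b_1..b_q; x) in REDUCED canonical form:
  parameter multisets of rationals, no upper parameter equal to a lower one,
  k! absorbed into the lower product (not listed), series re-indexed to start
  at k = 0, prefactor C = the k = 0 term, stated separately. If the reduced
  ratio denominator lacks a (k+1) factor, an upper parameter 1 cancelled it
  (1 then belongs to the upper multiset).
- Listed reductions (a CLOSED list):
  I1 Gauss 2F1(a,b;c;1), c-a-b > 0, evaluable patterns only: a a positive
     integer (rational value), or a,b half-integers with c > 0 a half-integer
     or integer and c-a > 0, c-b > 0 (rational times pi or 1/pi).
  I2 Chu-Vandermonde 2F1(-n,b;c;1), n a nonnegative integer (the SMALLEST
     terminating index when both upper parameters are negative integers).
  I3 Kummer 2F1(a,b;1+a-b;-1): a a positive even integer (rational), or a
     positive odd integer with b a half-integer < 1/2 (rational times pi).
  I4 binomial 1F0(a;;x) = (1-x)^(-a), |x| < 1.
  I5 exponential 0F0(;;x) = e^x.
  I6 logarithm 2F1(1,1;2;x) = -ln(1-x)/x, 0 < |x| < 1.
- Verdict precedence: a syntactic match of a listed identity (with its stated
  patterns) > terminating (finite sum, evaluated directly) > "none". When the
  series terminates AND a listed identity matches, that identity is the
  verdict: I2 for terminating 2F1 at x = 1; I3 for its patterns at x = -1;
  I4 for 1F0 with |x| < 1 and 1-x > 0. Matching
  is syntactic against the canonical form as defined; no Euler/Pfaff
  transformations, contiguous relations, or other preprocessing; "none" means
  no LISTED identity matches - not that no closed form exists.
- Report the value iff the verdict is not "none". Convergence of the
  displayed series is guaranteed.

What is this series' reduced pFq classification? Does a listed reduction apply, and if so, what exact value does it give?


x = 5/2 here; the reduced form reads 1F2, upper {-2/3}, lower {-3/5, 2/3}, C = -3/10. Verdict: no listed reduction: x = 5/2 and upper {-2/3} fail every I1-I6 pattern.

Key step: t_0 being -3/10, the expanded ratio factors over Q; C = -3/10, x = 5/2, roots give parameters.
Term ratio: r(k) = (5/2) * (k-2/3) / [(k-3/5) (k+2/3) (k+1)] - poly over poly, x = (5/2) from leading terms; C = -3/10 at k = 0.


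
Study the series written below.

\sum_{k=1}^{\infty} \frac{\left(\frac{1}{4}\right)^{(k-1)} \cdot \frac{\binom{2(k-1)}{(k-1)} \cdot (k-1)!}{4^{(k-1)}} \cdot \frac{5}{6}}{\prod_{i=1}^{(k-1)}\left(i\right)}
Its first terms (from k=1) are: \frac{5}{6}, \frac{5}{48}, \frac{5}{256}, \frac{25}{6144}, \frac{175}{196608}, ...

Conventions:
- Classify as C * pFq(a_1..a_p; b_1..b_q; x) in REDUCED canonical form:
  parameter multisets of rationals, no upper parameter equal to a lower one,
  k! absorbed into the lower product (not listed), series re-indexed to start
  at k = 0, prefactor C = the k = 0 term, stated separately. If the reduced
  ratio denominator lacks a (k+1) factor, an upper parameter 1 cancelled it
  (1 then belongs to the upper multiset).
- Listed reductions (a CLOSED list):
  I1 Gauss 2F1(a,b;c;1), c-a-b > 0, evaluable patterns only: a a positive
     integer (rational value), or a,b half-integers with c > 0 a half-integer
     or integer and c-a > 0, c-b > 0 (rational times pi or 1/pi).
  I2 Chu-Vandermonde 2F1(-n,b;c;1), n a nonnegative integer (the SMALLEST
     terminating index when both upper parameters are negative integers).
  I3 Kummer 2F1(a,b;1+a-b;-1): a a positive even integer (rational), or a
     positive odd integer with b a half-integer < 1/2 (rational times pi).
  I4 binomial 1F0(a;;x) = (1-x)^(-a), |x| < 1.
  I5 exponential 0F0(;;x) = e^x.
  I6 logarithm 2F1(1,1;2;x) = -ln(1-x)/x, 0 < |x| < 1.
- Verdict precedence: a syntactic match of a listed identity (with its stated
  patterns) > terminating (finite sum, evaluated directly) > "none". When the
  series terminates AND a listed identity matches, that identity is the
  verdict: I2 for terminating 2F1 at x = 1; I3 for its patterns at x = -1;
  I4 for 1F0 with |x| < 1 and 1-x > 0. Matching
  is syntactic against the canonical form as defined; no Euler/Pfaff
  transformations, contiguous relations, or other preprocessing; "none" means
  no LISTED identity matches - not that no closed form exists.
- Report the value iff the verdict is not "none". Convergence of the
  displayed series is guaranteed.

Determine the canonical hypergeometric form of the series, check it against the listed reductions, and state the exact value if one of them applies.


With C = \frac{5}{6}: the canonical form is 1F0(\frac{1}{2}; -; \frac{1}{4}). Verdict: binomial (I4) fires (the 1F0 binomial series: exponent -1/2, x = \frac{1}{4}). Exact value: \frac{5}{6} \cdot \left(\frac{3}{4}\right)^{-\frac{1}{2}}.

The tell: from the first term \frac{5}{6}: C(2k,k) (prefactor 5/6) equals 4^k (1/2)_k / k!.
Ratio: r(k) = \frac{1}{4} * (k+\frac{1}{2}) / [(k+1)] - rational in k, leading ratio \frac{1}{4}; with t_0 = \frac{5}{6}, classification follows.


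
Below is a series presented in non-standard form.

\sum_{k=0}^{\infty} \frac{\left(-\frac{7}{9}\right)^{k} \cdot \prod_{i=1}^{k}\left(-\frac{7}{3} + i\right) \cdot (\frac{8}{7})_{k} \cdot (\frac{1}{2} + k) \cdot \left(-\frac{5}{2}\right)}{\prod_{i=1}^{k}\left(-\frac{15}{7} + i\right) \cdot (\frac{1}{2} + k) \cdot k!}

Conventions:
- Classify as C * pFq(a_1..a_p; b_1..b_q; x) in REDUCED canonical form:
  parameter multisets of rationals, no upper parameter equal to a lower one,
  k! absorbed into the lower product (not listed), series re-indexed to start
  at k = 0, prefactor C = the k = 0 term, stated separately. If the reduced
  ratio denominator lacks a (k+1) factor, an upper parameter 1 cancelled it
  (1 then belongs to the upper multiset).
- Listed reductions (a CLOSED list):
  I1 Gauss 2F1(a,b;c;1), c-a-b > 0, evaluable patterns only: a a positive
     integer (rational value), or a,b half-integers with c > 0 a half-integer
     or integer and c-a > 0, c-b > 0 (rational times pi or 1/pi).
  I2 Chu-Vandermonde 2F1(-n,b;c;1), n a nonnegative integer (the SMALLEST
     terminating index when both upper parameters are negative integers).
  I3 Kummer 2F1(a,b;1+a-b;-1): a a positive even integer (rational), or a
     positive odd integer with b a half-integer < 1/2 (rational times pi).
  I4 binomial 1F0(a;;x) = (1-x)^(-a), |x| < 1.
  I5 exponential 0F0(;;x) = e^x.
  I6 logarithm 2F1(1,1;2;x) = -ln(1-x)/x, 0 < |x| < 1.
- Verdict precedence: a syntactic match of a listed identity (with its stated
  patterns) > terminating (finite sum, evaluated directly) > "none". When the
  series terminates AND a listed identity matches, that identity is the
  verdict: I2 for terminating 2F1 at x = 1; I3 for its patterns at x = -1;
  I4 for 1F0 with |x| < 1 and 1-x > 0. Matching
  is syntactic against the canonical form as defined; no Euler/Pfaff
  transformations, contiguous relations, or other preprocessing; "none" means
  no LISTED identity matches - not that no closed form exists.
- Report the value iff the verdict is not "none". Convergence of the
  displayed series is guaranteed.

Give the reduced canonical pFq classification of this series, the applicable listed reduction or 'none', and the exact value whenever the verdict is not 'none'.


x = -\frac{7}{9} here; the reduced form reads 2F1, upper {-\frac{4}{3}, \frac{8}{7}}, lower {-\frac{8}{7}}, C = -\frac{5}{2}. Verdict: none here - no I1-I6 shape fits x = -\frac{7}{9} with lower {-\frac{8}{7}}.

The tell: t_0 = -\frac{5}{2} here, and the lower running product (C = -5/2) is a rising factorial.
Adjacent-term ratio: r(k) = -\frac{7}{9} * (k-\frac{4}{3}) (k+\frac{8}{7}) / [(k-\frac{8}{7}) (k+1)] - rational in k, leading ratio -\frac{7}{9}; with t_0 = -\frac{5}{2}, classification follows.


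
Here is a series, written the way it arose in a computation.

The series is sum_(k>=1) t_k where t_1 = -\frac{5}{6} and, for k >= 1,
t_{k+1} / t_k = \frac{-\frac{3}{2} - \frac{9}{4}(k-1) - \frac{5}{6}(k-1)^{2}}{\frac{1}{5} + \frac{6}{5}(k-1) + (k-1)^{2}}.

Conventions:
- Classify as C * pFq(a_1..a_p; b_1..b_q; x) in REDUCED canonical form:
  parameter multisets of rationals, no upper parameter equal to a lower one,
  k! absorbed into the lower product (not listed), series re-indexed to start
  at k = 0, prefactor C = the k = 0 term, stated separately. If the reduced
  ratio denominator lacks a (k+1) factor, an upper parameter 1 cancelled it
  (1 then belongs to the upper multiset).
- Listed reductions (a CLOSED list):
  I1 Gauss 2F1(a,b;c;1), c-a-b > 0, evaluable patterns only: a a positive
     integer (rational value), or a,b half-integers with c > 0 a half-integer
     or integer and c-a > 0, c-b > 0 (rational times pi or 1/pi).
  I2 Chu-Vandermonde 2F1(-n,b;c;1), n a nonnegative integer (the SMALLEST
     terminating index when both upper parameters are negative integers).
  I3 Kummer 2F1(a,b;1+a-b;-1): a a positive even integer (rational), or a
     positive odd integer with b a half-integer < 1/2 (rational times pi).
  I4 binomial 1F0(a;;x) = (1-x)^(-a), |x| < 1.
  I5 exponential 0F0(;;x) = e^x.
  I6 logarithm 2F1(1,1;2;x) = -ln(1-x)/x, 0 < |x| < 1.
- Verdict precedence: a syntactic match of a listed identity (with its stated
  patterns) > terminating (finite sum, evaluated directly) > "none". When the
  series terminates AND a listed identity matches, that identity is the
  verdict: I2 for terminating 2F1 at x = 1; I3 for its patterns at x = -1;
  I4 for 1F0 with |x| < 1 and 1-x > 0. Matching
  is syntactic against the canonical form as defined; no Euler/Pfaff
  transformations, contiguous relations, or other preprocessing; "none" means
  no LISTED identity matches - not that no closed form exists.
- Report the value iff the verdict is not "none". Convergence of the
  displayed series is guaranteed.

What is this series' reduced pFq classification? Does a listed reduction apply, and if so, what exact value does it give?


The series (x = -\frac{5}{6}) is 2F1: upper {\frac{6}{5}, \frac{3}{2}}, lower {\frac{1}{5}}, prefactor -\frac{5}{6}. Verdict: none - at argument -\frac{5}{6} the multisets {\frac{6}{5}, \frac{3}{2}} ; {\frac{1}{5}} match no listed identity.

Key step: t_0 being -\frac{5}{6}, factor the ratio over Q (C = -5/6): negated roots = parameters.
Step ratio: r(k) = -\frac{5}{6} * (k+\frac{6}{5}) (k+\frac{3}{2}) / [(k+\frac{1}{5}) (k+1)] - rational; roots negated = parameters, x = -\frac{5}{6}, C = -\frac{5}{6}.


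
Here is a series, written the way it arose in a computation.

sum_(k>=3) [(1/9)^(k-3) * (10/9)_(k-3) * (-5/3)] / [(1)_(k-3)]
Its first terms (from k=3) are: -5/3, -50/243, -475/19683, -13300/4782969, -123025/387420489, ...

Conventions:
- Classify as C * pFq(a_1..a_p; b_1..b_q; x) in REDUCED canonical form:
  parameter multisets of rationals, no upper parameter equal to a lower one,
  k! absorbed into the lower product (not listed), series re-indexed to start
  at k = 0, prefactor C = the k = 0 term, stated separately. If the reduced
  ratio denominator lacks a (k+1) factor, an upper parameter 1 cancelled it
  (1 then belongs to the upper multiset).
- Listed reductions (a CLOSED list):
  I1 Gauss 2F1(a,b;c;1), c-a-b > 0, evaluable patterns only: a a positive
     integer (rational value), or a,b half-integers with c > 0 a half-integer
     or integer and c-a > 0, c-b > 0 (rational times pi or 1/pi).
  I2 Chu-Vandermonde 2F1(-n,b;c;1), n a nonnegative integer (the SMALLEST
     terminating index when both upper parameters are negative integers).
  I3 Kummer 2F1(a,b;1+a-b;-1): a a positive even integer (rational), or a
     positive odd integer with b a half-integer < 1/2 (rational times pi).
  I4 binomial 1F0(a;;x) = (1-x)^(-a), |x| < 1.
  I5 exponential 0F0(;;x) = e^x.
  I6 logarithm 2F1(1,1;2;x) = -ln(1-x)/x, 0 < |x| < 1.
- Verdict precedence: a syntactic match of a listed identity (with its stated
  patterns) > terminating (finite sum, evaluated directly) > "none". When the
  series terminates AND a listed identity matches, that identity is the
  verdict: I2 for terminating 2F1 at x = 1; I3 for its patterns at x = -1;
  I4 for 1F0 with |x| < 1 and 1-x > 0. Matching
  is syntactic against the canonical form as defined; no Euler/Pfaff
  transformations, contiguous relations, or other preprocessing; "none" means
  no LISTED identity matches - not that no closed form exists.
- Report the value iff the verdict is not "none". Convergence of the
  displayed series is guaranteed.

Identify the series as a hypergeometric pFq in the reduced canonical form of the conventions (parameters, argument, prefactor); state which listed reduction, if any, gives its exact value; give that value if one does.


Classification (C = -5/3): 1F0 with upper {10/9}, lower {-}, argument x = 1/9. Verdict (x = 1/9): binomial (I4) applies (the 1F0 binomial series: exponent -10/9, x = 1/9). Value: (-5/3) * (8/9)^(-10/9).

The tell: t_0 being -5/3, (1)_k (prefactor -5/3) is k! itself.
Term ratio: r(k) = (1/9) * (k+10/9) / [(k+1)] - rational; roots negated = parameters, x = (1/9), C = -5/3.


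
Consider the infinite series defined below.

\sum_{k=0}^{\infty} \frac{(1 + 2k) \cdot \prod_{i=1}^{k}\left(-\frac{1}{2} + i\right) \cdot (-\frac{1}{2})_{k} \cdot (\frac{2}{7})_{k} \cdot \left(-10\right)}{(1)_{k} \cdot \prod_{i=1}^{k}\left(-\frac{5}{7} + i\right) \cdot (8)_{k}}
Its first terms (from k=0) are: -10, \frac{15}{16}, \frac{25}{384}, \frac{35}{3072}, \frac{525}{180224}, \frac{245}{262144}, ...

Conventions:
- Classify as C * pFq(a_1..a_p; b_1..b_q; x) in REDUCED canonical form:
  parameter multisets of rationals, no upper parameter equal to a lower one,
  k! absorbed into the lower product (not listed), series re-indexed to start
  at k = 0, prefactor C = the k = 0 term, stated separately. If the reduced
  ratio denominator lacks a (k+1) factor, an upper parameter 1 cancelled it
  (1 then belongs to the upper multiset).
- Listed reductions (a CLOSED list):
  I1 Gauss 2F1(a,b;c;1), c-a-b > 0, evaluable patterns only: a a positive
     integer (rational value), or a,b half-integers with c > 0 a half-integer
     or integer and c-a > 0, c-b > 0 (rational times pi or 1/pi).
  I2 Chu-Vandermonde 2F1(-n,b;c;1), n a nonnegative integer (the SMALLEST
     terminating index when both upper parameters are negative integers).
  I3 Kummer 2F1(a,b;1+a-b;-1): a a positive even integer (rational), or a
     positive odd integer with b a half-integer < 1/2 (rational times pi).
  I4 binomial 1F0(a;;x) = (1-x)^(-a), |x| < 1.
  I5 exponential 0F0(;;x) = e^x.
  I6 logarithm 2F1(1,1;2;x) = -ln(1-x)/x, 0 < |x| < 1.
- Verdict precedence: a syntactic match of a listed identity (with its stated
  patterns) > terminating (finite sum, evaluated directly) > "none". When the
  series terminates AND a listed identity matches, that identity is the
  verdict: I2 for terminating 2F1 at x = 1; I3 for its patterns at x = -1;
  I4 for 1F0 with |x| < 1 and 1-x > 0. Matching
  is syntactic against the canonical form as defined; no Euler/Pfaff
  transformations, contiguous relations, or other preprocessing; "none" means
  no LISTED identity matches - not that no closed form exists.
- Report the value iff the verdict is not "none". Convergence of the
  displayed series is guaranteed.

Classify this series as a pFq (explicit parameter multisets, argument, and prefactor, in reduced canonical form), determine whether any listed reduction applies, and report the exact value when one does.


Reduced: x = 1, 2F1, upper = {-\frac{1}{2}, \frac{3}{2}}, lower = {8}, C = -10. Verdict: the half-integer Gauss pattern (I1) applies (x = 1; upper {-\frac{1}{2}, \frac{3}{2}} half-integers, c = 8 in the evaluable pattern). Its exact value is \left(-\frac{8388608}{297297}\right) / \pi.

First insight: from the first term -10: (1)_k (C = -10, x = 1) is k! itself.
Term ratio: r(k) = 1 * (k-\frac{1}{2}) (k+\frac{3}{2}) / [(k+8) (k+1)] ; factor over Q: parameters, x = 1, and C = -10.


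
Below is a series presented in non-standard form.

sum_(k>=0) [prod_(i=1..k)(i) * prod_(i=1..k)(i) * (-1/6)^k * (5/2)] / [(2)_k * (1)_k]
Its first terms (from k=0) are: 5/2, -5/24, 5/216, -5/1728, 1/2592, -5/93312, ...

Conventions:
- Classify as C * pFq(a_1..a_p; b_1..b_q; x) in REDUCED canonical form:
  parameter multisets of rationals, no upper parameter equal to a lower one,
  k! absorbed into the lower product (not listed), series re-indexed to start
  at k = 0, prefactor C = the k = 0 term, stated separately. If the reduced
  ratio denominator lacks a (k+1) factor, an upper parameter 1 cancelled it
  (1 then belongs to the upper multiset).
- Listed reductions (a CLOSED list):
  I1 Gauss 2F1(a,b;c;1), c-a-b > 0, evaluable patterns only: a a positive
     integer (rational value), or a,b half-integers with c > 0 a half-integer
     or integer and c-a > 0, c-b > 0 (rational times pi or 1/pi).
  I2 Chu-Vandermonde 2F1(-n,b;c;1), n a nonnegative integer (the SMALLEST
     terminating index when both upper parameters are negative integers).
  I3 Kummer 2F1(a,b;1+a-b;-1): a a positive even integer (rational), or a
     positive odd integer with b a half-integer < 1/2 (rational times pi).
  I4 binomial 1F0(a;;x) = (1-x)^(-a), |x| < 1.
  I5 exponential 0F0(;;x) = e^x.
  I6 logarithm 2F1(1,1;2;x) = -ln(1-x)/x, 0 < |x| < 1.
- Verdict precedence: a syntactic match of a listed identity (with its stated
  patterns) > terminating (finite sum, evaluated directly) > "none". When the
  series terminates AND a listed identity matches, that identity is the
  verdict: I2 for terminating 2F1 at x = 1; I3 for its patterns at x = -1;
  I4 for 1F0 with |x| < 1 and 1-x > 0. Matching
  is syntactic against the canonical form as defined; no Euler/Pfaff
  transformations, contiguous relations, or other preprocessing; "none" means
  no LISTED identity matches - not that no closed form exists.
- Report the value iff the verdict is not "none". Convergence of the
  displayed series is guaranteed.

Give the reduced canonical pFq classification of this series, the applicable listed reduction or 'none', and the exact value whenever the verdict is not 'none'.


Canonical form: C = 5/2 times 2F1 with upper {1, 1}, lower {2}, x = -1/6. Verdict: logarithm (I6) fires (the logarithm: parameters (1,1;2), x = -1/6). Exact value: 15 * ln(7/6).

Structural cue: t_0 = 5/2 here, and the running product (prefactor 5/2) telescopes to a rising factorial.
Step ratio: r(k) = (-1/6) * (k+1) (k+1) / [(k+2) (k+1)] - rational in k. x = (-1/6); t_0 = 5/2; negate the roots.


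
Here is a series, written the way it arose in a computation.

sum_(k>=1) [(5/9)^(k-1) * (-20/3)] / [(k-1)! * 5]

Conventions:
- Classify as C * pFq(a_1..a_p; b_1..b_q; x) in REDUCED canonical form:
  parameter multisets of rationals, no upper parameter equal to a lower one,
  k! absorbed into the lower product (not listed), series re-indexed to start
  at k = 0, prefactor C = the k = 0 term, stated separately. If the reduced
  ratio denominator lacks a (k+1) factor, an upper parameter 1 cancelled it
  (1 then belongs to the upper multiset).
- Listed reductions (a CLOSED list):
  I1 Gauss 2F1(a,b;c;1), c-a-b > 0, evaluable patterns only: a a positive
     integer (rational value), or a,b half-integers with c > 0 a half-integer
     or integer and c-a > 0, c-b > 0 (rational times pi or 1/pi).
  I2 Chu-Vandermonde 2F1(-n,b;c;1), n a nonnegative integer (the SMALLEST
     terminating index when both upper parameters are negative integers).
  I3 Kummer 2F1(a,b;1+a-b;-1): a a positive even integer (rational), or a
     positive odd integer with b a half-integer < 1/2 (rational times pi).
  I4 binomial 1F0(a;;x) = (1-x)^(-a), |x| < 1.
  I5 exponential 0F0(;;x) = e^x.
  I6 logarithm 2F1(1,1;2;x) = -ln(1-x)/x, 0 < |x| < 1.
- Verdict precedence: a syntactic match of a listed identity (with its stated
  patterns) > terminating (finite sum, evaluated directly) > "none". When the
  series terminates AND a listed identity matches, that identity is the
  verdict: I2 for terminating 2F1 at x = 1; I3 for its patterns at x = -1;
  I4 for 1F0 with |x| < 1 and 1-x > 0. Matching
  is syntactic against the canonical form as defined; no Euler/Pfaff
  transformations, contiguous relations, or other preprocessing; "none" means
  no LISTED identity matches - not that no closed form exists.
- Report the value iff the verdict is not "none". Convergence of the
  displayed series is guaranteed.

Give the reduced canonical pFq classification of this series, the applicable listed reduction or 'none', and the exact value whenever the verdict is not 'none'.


Canonical form: C = -4/3 times 0F0 with upper {-}, lower {-}, x = 5/9. Verdict at x = 5/9: exponential (I5) matches (the 0F0 exponential series at x = 5/9). Its exact value is (-4/3) * e^(5/9).

Structural cue: t_0 being -4/3, the constant factors (prefactor -4/3) combine into one prefactor.
Term ratio: r(k) = (5/9) * 1 / [(k+1)] - rational in k, leading ratio (5/9); with t_0 = -4/3, classification follows.


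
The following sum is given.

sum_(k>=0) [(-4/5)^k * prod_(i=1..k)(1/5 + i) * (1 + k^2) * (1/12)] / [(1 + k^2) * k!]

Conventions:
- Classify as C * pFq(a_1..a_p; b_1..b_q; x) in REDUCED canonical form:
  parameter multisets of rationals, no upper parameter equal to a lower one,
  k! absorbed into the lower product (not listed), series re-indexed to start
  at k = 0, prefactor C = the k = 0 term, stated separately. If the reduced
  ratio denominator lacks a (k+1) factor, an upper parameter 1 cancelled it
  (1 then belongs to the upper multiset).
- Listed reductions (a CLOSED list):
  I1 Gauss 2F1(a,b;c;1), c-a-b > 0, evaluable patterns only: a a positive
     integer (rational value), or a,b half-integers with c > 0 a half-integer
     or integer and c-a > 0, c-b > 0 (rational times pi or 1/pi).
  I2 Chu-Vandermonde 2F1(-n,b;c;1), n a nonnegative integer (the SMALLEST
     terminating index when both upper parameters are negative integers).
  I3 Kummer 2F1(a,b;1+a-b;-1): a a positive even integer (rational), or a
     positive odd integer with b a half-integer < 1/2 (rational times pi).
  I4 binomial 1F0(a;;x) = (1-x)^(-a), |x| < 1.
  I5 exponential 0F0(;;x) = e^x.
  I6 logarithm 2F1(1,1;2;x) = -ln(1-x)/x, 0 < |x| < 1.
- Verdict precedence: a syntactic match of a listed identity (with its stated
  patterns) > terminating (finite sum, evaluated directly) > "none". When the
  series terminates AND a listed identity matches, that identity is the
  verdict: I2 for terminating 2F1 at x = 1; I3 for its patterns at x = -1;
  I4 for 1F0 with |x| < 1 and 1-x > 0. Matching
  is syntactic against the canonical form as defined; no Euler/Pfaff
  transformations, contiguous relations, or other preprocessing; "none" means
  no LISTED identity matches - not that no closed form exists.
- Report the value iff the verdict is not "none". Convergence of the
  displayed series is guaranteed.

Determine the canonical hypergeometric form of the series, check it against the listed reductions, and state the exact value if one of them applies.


Prefactor 1/12, argument -4/5: 1F0 with upper {6/5} over lower {-}. Verdict: binomial (I4) fires (the 1F0 binomial series: exponent -6/5, x = -4/5). Value: (1/12) * (9/5)^(-6/5).

Key observation: from the first term 1/12: the running product (prefactor 1/12) telescopes to a rising factorial.
Ratio: r(k) = (-4/5) * (k+6/5) / [(k+1)] ; factor over Q: parameters, x = (-4/5), and C = 1/12.


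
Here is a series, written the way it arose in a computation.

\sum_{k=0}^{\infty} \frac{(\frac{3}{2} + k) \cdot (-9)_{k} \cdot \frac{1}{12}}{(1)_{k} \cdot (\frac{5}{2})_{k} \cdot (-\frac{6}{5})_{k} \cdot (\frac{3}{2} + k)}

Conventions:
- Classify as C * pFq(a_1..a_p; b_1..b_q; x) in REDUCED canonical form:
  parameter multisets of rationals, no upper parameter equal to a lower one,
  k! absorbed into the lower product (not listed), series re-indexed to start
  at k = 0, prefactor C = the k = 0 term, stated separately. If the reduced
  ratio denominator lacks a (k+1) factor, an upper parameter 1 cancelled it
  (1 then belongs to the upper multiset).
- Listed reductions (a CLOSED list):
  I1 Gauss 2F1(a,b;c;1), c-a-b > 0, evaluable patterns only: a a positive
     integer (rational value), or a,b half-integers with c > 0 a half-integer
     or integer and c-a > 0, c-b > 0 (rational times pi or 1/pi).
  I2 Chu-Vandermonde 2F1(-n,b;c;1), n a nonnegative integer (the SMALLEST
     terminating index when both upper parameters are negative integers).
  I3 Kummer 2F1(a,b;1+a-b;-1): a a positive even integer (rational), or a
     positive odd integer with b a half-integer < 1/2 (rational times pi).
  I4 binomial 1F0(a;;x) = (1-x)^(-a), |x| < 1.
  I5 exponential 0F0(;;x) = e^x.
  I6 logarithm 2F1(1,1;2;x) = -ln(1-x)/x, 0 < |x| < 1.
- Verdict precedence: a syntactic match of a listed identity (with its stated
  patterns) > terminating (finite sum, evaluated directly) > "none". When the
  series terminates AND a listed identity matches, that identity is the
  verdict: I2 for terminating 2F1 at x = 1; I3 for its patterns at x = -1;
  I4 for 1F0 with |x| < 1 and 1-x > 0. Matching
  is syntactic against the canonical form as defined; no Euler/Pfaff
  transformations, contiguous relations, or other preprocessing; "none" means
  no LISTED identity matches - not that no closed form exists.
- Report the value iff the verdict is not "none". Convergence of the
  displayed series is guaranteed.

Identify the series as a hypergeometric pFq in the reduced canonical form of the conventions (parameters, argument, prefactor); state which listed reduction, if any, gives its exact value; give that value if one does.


Prefactor \frac{1}{12}, argument 1: 1F2 with upper {-9} over lower {-\frac{6}{5}, \frac{5}{2}}. Verdict: terminating. With -9 upstairs the series is a 10-term polynomial sum; evaluated term by term. Exact value: \frac{2829645639334109}{2920952486098647}.

Structural cue: x = 1 and (1)_k (prefactor 1/12) is k! itself.
Term ratio: r(k) = 1 * (k-9) / [(k-\frac{6}{5}) (k+\frac{5}{2}) (k+1)] - rational in k. x = 1; t_0 = \frac{1}{12}; negate the roots.


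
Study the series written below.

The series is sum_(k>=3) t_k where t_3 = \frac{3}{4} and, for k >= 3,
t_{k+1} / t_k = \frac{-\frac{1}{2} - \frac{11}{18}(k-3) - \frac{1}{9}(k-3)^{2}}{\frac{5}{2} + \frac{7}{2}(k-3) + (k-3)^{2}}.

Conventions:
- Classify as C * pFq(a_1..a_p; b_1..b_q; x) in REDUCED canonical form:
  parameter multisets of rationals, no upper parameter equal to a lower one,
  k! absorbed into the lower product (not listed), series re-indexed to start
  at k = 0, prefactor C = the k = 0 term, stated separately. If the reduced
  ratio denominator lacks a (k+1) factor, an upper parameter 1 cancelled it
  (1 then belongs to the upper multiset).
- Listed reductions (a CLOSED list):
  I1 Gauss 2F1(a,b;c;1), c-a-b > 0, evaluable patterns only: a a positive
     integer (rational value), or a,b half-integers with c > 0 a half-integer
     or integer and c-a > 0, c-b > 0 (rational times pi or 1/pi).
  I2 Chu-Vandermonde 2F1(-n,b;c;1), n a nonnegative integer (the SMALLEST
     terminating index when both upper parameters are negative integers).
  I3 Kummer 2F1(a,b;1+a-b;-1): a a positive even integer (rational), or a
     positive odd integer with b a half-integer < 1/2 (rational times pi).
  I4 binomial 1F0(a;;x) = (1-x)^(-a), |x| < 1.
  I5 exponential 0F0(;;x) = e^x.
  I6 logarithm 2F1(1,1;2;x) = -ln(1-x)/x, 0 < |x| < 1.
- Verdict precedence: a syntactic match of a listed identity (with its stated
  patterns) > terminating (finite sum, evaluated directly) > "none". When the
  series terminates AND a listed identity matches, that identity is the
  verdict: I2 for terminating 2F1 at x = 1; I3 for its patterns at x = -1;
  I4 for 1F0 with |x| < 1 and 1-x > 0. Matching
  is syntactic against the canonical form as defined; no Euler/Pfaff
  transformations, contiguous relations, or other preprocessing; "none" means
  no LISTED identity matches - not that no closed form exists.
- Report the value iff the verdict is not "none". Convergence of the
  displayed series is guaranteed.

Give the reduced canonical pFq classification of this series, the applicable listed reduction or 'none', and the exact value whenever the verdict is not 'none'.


Reduced: x = -\frac{1}{9}, 2F1, upper = {1, \frac{9}{2}}, lower = {\frac{5}{2}}, C = \frac{3}{4}. Verdict: no listed reduction: x = -\frac{1}{9} and upper {1, \frac{9}{2}} fail every I1-I6 pattern.

First insight: with t_0 = \frac{3}{4}, roots of the ratio polynomials (prefactor 3/4) are the negated parameters.
Ratio: r(k) = -\frac{1}{9} * (k+1) (k+\frac{9}{2}) / [(k+\frac{5}{2}) (k+1)] ; factor over Q: parameters, x = -\frac{1}{9}, and C = \frac{3}{4}.


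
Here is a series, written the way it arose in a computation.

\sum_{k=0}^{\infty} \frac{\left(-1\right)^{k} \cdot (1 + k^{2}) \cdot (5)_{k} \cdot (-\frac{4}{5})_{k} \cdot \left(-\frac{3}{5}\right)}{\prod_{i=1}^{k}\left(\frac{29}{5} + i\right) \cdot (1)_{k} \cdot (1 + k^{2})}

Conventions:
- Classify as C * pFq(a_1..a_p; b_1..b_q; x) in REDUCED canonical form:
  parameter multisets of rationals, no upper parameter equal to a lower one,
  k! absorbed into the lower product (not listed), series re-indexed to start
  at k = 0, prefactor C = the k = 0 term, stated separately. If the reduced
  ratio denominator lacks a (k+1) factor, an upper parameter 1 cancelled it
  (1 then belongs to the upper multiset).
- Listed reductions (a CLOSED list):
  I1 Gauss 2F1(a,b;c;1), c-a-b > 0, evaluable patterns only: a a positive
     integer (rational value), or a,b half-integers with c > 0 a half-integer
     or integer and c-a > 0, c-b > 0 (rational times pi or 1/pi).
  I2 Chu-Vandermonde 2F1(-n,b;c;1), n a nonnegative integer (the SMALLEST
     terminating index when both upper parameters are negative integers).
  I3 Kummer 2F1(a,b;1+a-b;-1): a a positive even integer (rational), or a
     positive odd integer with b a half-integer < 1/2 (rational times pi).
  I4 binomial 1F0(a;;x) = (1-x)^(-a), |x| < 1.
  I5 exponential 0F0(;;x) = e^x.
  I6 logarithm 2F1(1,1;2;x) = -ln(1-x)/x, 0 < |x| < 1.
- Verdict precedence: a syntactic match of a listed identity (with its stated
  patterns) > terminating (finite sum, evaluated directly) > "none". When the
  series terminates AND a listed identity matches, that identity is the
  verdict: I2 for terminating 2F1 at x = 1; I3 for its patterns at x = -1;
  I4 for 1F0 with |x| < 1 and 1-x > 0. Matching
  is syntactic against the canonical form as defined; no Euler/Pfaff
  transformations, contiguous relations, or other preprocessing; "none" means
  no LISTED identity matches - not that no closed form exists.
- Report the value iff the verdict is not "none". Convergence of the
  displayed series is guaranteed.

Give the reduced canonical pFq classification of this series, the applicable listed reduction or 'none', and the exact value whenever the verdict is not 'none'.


This is -\frac{3}{5} * 2F1(-\frac{4}{5}, 5; \frac{34}{5}; -1) in reduced canonical form. Verdict: no listed reduction: x = -1 and upper {-\frac{4}{5}, 5} fail every I1-I6 pattern.

First insight: t_0 being -\frac{3}{5}, striking the common factor k^2 + 1 reduces the term (prefactor -3/5).
Term ratio: r(k) = -1 * (k-\frac{4}{5}) (k+5) / [(k+\frac{34}{5}) (k+1)] - rational in k, leading ratio -1; with t_0 = -\frac{3}{5}, classification follows.
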